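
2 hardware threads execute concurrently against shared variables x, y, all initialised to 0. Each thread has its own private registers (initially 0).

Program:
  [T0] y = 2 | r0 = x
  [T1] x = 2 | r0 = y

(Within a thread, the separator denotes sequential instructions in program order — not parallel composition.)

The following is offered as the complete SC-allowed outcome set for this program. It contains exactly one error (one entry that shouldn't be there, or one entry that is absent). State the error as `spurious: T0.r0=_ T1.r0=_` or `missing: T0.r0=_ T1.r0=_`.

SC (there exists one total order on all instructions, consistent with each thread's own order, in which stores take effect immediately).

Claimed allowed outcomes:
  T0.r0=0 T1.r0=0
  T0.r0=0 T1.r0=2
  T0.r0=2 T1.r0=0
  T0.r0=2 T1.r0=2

outcome vector order: (T0.r0,T1.r0)
[SC] allowed = {(0,2); (2,0); (2,2)}
claimed∖SC = {(0,0)}

spurious: T0.r0=0 T1.r0=0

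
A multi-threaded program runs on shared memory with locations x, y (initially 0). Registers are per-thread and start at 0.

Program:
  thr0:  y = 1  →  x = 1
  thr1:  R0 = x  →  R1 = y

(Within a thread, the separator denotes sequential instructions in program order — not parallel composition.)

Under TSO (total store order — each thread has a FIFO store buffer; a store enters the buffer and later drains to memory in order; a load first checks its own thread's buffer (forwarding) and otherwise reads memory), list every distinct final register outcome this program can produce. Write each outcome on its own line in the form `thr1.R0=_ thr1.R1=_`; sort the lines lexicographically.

outcome vector order: (thr1.R0,thr1.R1)
|TSO outcomes| = 3

thr1.R0=0 thr1.R1=0
thr1.R0=0 thr1.R1=1
thr1.R0=1 thr1.R1=1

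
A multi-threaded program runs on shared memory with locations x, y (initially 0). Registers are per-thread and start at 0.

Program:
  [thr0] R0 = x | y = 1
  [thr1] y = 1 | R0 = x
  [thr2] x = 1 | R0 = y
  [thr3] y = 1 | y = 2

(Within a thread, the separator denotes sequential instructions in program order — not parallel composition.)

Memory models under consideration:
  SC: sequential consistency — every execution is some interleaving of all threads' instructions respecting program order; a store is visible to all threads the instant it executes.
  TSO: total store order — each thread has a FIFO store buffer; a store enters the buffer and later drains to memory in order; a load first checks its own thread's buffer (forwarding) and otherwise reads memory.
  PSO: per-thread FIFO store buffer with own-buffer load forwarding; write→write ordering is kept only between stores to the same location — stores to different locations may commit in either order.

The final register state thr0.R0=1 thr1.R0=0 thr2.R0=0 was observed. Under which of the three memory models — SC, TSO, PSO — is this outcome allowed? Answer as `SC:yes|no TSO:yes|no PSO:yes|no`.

outcome vector order: (thr0.R0,thr1.R0,thr2.R0)
[SC] allowed = {0/0/1; 0/0/2; 0/1/0; 0/1/1; 0/1/2; 1/0/1; 1/0/2; 1/1/0; 1/1/1; 1/1/2}
[TSO] allowed = {0/0/0; 0/0/1; 0/0/2; 0/1/0; 0/1/1; 0/1/2; 1/0/0; 1/0/1; 1/0/2; 1/1/0; 1/1/1; 1/1/2}
[PSO] allowed = {0/0/0; 0/0/1; 0/0/2; 0/1/0; 0/1/1; 0/1/2; 1/0/0; 1/0/1; 1/0/2; 1/1/0; 1/1/1; 1/1/2}
target 1/0/0 ∈ {TSO,PSO}

SC:no TSO:yes PSO:yes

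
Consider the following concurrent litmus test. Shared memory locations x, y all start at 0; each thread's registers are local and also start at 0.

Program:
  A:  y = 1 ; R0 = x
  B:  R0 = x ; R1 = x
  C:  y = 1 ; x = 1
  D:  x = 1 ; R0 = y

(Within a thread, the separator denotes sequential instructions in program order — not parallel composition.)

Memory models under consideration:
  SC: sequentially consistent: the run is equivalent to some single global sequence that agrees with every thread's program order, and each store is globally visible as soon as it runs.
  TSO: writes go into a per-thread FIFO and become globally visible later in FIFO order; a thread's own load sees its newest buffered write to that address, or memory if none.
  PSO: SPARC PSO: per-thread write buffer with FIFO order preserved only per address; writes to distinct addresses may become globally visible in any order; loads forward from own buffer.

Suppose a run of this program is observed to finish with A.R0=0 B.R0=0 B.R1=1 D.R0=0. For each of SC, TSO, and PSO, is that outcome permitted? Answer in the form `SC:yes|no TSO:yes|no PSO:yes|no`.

SC:no TSO:yes PSO:yes

outcome vector order: (A.R0,B.R0,B.R1,D.R0)
[SC] allowed = {0/0/0/1, 0/0/1/1, 0/1/1/1, 1/0/0/0, 1/0/0/1, 1/0/1/0, 1/0/1/1, 1/1/1/0, 1/1/1/1}
[TSO] allowed = {0/0/0/0, 0/0/0/1, 0/0/1/0, 0/0/1/1, 0/1/1/0, 0/1/1/1, 1/0/0/0, 1/0/0/1, 1/0/1/0, 1/0/1/1, 1/1/1/0, 1/1/1/1}
[PSO] allowed = {0/0/0/0, 0/0/0/1, 0/0/1/0, 0/0/1/1, 0/1/1/0, 0/1/1/1, 1/0/0/0, 1/0/0/1, 1/0/1/0, 1/0/1/1, 1/1/1/0, 1/1/1/1}
target 0/0/1/0 ∈ {TSO,PSO}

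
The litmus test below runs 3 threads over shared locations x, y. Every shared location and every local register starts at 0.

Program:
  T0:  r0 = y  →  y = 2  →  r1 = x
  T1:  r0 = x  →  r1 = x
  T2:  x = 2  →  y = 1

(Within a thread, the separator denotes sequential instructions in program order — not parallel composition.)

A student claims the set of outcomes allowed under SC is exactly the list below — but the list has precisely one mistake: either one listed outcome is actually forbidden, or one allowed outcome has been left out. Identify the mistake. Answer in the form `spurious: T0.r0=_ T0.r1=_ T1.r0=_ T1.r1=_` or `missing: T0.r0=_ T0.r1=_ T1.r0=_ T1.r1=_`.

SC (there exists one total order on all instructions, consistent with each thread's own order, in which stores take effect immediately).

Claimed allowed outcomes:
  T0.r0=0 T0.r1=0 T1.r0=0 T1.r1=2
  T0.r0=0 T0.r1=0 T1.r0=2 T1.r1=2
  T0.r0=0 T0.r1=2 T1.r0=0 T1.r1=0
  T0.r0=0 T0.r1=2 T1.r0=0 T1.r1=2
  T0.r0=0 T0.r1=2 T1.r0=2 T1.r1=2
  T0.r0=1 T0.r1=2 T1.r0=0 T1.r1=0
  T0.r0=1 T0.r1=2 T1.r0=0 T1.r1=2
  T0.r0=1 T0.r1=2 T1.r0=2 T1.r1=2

outcome vector order: (T0.r0,T0.r1,T1.r0,T1.r1)
[SC] allowed = {<0 0 0 0>, <0 0 0 2>, <0 0 2 2>, <0 2 0 0>, <0 2 0 2>, <0 2 2 2>, <1 2 0 0>, <1 2 0 2>, <1 2 2 2>}
SC∖claimed = {<0 0 0 0>}

missing: T0.r0=0 T0.r1=0 T1.r0=0 T1.r1=0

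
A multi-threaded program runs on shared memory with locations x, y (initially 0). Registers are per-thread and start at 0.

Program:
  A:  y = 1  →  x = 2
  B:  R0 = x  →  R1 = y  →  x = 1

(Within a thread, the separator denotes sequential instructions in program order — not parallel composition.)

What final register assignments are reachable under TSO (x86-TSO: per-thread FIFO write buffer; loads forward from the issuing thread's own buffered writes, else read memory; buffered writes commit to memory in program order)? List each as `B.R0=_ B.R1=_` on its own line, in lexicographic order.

outcome vector order: (B.R0,B.R1)
|TSO outcomes| = 3

B.R0=0 B.R1=0
B.R0=0 B.R1=1
B.R0=2 B.R1=1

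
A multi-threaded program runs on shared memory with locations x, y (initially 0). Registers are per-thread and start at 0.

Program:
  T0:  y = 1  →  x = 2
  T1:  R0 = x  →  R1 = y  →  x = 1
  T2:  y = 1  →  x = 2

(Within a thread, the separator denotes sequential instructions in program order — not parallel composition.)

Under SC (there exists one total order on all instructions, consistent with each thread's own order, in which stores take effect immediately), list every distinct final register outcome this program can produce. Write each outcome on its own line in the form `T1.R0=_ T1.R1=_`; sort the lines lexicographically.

T1.R0=0 T1.R1=0
T1.R0=0 T1.R1=1
T1.R0=2 T1.R1=1

outcome vector order: (T1.R0,T1.R1)
|SC outcomes| = 3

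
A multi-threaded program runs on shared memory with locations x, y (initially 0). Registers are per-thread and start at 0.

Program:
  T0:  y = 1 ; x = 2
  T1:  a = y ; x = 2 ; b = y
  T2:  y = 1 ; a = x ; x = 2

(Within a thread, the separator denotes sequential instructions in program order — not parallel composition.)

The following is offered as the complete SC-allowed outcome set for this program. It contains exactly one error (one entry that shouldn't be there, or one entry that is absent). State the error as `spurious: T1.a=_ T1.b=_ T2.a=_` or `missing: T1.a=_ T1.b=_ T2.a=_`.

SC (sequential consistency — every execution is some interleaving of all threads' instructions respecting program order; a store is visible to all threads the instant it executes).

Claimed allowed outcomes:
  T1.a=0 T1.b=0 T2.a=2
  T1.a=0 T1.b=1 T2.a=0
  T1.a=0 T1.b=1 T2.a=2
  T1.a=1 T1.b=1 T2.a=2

outcome vector order: (T1.a,T1.b,T2.a)
SC: 5 outcomes — {0/0/2; 0/1/0; 0/1/2; 1/1/0; 1/1/2}
SC∖claimed = {1/1/0}

missing: T1.a=1 T1.b=1 T2.a=0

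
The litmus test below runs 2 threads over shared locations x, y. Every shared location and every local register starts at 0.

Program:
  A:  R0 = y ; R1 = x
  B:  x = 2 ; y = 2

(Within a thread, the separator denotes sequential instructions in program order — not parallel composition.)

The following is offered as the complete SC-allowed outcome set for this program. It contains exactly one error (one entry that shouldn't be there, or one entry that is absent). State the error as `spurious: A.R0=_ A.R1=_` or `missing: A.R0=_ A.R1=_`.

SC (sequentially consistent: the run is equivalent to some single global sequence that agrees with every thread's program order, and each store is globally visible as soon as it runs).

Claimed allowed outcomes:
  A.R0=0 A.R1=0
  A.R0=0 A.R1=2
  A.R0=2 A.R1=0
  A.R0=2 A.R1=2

spurious: A.R0=2 A.R1=0

outcome vector order: (A.R0,A.R1)
under SC → <0 0>, <0 2>, <2 2>
claimed∖SC = {<2 0>}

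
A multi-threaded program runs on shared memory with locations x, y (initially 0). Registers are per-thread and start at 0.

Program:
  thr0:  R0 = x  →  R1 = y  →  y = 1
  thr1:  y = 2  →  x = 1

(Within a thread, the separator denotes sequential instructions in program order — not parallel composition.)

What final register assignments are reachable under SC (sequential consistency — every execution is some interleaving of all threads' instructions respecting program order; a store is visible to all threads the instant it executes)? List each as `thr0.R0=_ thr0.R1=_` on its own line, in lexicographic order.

thr0.R0=0 thr0.R1=0
thr0.R0=0 thr0.R1=2
thr0.R0=1 thr0.R1=2

outcome vector order: (thr0.R0,thr0.R1)
|SC outcomes| = 3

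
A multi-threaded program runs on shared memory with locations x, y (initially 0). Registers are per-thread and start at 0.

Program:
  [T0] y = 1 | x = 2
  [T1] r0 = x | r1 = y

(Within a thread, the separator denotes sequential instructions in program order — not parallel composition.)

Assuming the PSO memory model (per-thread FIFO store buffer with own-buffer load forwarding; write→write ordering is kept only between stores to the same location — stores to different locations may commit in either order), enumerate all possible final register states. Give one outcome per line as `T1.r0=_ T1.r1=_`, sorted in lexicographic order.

T1.r0=0 T1.r1=0
T1.r0=0 T1.r1=1
T1.r0=2 T1.r1=0
T1.r0=2 T1.r1=1

outcome vector order: (T1.r0,T1.r1)
|PSO outcomes| = 4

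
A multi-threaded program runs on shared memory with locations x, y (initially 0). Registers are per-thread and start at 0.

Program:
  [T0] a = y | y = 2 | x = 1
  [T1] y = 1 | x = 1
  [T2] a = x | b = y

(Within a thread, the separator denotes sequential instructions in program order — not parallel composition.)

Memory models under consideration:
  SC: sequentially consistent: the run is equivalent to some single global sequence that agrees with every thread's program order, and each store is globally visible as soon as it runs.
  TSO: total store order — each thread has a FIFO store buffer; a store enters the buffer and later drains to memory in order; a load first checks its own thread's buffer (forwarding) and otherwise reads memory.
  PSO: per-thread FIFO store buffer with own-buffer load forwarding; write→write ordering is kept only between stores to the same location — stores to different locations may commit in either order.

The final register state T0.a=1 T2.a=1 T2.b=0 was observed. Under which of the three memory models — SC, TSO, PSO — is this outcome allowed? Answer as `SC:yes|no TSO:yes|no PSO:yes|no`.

outcome vector order: (T0.a,T2.a,T2.b)
[SC] allowed = {(0,0,0), (0,0,1), (0,0,2), (0,1,1), (0,1,2), (1,0,0), (1,0,1), (1,0,2), (1,1,1), (1,1,2)}
[TSO] allowed = {(0,0,0), (0,0,1), (0,0,2), (0,1,1), (0,1,2), (1,0,0), (1,0,1), (1,0,2), (1,1,1), (1,1,2)}
[PSO] allowed = {(0,0,0), (0,0,1), (0,0,2), (0,1,0), (0,1,1), (0,1,2), (1,0,0), (1,0,1), (1,0,2), (1,1,0), (1,1,1), (1,1,2)}
target (1,1,0) ∈ {PSO}

SC:no TSO:no PSO:yes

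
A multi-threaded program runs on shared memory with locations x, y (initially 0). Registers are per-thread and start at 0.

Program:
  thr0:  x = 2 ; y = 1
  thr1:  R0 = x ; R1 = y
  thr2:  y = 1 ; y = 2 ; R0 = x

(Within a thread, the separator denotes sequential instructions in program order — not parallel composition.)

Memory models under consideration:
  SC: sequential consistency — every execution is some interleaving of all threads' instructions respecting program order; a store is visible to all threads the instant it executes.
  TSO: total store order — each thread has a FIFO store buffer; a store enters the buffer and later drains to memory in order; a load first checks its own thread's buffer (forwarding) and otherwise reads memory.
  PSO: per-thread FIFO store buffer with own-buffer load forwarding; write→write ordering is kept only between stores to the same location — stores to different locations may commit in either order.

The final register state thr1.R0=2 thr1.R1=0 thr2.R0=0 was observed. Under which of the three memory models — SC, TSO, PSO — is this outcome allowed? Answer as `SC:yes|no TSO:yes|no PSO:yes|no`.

SC:no TSO:yes PSO:yes

outcome vector order: (thr1.R0,thr1.R1,thr2.R0)
[SC] allowed = {(0,0,0), (0,0,2), (0,1,0), (0,1,2), (0,2,0), (0,2,2), (2,0,2), (2,1,0), (2,1,2), (2,2,0), (2,2,2)}
[TSO] allowed = {(0,0,0), (0,0,2), (0,1,0), (0,1,2), (0,2,0), (0,2,2), (2,0,0), (2,0,2), (2,1,0), (2,1,2), (2,2,0), (2,2,2)}
[PSO] allowed = {(0,0,0), (0,0,2), (0,1,0), (0,1,2), (0,2,0), (0,2,2), (2,0,0), (2,0,2), (2,1,0), (2,1,2), (2,2,0), (2,2,2)}
target (2,0,0) ∈ {TSO,PSO}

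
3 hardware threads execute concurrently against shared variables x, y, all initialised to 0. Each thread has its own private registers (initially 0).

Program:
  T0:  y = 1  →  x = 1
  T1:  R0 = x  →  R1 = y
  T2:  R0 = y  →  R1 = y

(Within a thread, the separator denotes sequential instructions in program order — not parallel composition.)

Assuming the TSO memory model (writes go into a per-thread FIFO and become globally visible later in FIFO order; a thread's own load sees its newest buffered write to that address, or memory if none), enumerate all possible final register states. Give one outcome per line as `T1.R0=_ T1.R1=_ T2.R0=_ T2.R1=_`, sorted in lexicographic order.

T1.R0=0 T1.R1=0 T2.R0=0 T2.R1=0
T1.R0=0 T1.R1=0 T2.R0=0 T2.R1=1
T1.R0=0 T1.R1=0 T2.R0=1 T2.R1=1
T1.R0=0 T1.R1=1 T2.R0=0 T2.R1=0
T1.R0=0 T1.R1=1 T2.R0=0 T2.R1=1
T1.R0=0 T1.R1=1 T2.R0=1 T2.R1=1
T1.R0=1 T1.R1=1 T2.R0=0 T2.R1=0
T1.R0=1 T1.R1=1 T2.R0=0 T2.R1=1
T1.R0=1 T1.R1=1 T2.R0=1 T2.R1=1

outcome vector order: (T1.R0,T1.R1,T2.R0,T2.R1)
|TSO outcomes| = 9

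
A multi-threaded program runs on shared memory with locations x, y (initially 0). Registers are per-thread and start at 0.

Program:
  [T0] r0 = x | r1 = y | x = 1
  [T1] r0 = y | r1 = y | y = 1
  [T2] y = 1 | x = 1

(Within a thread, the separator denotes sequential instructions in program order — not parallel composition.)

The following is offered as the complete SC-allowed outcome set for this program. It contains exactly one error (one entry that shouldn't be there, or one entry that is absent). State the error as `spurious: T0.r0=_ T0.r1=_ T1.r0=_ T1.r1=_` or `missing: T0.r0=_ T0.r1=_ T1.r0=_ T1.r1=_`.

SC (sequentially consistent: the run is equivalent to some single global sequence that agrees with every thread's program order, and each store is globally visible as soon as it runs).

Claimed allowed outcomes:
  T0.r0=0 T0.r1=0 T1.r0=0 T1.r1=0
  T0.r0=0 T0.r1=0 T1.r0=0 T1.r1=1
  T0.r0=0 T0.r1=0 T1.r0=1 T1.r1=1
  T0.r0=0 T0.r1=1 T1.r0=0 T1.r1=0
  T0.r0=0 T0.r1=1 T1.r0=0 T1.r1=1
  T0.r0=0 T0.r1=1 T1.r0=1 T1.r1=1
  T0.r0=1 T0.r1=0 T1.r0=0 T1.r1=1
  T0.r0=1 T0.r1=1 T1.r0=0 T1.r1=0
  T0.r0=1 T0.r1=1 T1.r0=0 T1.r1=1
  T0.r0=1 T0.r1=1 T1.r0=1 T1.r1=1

outcome vector order: (T0.r0,T0.r1,T1.r0,T1.r1)
under SC → <0 0 0 0>; <0 0 0 1>; <0 0 1 1>; <0 1 0 0>; <0 1 0 1>; <0 1 1 1>; <1 1 0 0>; <1 1 0 1>; <1 1 1 1>
claimed∖SC = {<1 0 0 1>}

spurious: T0.r0=1 T0.r1=0 T1.r0=0 T1.r1=1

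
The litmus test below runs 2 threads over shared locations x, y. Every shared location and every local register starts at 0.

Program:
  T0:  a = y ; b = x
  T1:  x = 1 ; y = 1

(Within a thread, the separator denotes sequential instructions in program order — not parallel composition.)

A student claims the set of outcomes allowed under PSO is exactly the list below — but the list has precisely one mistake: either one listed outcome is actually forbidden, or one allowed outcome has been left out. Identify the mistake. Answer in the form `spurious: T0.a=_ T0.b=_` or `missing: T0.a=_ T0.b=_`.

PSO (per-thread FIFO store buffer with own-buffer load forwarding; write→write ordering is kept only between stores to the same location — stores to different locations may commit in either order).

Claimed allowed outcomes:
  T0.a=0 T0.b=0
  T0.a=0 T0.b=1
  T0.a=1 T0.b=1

outcome vector order: (T0.a,T0.b)
under PSO → 00; 01; 10; 11
PSO∖claimed = {10}

missing: T0.a=1 T0.b=0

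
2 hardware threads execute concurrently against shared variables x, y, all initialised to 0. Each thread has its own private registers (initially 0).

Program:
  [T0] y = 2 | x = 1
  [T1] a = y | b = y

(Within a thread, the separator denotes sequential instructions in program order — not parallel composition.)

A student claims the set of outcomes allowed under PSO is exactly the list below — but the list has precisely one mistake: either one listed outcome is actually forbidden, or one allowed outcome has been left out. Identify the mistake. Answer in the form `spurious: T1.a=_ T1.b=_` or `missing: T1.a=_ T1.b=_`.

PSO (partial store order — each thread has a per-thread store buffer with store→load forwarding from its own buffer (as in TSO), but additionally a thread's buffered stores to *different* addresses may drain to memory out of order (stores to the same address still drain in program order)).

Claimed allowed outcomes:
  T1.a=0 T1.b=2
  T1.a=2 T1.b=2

outcome vector order: (T1.a,T1.b)
PSO (3): <0 0>; <0 2>; <2 2>
PSO∖claimed = {<0 0>}

missing: T1.a=0 T1.b=0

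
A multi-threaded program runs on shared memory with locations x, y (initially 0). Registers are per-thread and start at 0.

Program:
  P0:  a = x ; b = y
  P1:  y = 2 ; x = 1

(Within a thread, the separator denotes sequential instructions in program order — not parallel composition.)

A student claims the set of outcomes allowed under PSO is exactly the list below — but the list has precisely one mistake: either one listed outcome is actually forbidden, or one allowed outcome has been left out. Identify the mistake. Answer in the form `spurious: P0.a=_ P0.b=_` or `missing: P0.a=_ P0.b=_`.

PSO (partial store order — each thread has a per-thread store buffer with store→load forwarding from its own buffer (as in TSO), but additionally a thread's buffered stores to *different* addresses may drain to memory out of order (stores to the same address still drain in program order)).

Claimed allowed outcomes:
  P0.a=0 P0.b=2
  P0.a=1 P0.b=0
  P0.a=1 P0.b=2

missing: P0.a=0 P0.b=0

outcome vector order: (P0.a,P0.b)
[PSO] allowed = {00 02 10 12}
PSO∖claimed = {00}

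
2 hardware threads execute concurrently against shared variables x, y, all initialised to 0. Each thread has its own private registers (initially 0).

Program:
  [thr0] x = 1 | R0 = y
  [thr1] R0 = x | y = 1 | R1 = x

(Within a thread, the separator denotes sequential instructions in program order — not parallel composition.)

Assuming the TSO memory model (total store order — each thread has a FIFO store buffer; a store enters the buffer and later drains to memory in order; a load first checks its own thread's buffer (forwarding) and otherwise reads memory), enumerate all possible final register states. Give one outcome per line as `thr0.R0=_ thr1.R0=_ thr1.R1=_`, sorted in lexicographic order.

outcome vector order: (thr0.R0,thr1.R0,thr1.R1)
|TSO outcomes| = 6

thr0.R0=0 thr1.R0=0 thr1.R1=0
thr0.R0=0 thr1.R0=0 thr1.R1=1
thr0.R0=0 thr1.R0=1 thr1.R1=1
thr0.R0=1 thr1.R0=0 thr1.R1=0
thr0.R0=1 thr1.R0=0 thr1.R1=1
thr0.R0=1 thr1.R0=1 thr1.R1=1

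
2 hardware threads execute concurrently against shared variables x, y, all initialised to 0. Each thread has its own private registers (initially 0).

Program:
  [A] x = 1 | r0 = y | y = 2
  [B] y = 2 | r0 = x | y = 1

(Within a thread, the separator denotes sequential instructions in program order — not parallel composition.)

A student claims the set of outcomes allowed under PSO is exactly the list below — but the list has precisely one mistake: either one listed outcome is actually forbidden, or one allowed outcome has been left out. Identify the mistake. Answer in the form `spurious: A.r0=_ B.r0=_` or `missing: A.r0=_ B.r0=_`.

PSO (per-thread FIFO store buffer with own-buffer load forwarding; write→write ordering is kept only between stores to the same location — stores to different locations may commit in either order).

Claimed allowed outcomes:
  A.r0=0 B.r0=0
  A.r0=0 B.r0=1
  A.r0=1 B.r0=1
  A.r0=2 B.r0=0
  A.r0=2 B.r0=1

outcome vector order: (A.r0,B.r0)
PSO: 6 outcomes — {00, 01, 10, 11, 20, 21}
PSO∖claimed = {10}

missing: A.r0=1 B.r0=0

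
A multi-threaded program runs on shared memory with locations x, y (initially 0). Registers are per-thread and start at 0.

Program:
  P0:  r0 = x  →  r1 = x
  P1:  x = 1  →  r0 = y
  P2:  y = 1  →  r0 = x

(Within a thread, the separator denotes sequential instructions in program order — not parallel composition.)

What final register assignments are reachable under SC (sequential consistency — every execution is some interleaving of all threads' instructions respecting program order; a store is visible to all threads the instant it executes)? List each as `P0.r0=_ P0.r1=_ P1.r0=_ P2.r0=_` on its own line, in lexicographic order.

P0.r0=0 P0.r1=0 P1.r0=0 P2.r0=1
P0.r0=0 P0.r1=0 P1.r0=1 P2.r0=0
P0.r0=0 P0.r1=0 P1.r0=1 P2.r0=1
P0.r0=0 P0.r1=1 P1.r0=0 P2.r0=1
P0.r0=0 P0.r1=1 P1.r0=1 P2.r0=0
P0.r0=0 P0.r1=1 P1.r0=1 P2.r0=1
P0.r0=1 P0.r1=1 P1.r0=0 P2.r0=1
P0.r0=1 P0.r1=1 P1.r0=1 P2.r0=0
P0.r0=1 P0.r1=1 P1.r0=1 P2.r0=1

outcome vector order: (P0.r0,P0.r1,P1.r0,P2.r0)
|SC outcomes| = 9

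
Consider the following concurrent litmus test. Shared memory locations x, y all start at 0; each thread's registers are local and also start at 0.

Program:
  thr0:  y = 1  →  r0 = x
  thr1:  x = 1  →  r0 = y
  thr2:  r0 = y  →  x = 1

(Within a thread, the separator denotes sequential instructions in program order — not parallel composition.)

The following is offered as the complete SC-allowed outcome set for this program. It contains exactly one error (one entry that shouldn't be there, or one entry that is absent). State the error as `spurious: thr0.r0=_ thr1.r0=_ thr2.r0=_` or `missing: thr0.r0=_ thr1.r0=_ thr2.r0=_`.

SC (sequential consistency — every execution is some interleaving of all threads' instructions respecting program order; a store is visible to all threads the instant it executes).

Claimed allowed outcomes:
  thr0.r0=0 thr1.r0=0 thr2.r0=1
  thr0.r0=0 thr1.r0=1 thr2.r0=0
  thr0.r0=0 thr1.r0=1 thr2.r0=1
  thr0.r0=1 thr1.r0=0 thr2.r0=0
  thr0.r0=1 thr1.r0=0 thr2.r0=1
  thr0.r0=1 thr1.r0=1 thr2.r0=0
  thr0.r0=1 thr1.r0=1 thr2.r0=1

outcome vector order: (thr0.r0,thr1.r0,thr2.r0)
SC: 6 outcomes — {010 011 100 101 110 111}
claimed∖SC = {001}

spurious: thr0.r0=0 thr1.r0=0 thr2.r0=1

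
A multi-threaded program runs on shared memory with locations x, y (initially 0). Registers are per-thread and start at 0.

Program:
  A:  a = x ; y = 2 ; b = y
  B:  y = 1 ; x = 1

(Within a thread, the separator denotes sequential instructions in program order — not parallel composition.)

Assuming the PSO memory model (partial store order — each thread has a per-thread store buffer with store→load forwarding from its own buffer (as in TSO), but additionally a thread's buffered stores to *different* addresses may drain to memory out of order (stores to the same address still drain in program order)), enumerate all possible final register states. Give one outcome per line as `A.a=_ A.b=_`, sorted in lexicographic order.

outcome vector order: (A.a,A.b)
|PSO outcomes| = 4

A.a=0 A.b=1
A.a=0 A.b=2
A.a=1 A.b=1
A.a=1 A.b=2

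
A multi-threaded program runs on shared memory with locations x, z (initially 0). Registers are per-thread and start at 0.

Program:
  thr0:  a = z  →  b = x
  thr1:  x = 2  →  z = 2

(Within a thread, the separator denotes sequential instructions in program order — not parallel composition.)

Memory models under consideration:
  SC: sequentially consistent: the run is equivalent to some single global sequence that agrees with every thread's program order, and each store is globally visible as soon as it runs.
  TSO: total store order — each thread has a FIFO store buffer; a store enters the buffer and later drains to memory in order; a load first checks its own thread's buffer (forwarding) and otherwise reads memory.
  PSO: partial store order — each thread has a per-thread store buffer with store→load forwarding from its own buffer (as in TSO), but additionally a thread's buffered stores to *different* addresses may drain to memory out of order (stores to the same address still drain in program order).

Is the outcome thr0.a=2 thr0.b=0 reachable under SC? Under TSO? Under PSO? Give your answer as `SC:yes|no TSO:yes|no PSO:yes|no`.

SC:no TSO:no PSO:yes

outcome vector order: (thr0.a,thr0.b)
SC (3): 00; 02; 22
TSO (3): 00; 02; 22
PSO (4): 00; 02; 20; 22
target 20 ∈ {PSO}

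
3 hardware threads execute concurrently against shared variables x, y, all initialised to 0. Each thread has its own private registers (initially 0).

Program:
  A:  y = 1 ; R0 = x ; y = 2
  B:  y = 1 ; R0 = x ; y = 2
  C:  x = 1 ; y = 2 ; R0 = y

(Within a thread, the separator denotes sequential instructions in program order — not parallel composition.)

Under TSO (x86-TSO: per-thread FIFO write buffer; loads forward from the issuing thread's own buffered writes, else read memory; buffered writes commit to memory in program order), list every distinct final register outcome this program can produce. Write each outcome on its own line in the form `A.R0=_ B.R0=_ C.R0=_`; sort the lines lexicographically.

outcome vector order: (A.R0,B.R0,C.R0)
|TSO outcomes| = 8

A.R0=0 B.R0=0 C.R0=1
A.R0=0 B.R0=0 C.R0=2
A.R0=0 B.R0=1 C.R0=1
A.R0=0 B.R0=1 C.R0=2
A.R0=1 B.R0=0 C.R0=1
A.R0=1 B.R0=0 C.R0=2
A.R0=1 B.R0=1 C.R0=1
A.R0=1 B.R0=1 C.R0=2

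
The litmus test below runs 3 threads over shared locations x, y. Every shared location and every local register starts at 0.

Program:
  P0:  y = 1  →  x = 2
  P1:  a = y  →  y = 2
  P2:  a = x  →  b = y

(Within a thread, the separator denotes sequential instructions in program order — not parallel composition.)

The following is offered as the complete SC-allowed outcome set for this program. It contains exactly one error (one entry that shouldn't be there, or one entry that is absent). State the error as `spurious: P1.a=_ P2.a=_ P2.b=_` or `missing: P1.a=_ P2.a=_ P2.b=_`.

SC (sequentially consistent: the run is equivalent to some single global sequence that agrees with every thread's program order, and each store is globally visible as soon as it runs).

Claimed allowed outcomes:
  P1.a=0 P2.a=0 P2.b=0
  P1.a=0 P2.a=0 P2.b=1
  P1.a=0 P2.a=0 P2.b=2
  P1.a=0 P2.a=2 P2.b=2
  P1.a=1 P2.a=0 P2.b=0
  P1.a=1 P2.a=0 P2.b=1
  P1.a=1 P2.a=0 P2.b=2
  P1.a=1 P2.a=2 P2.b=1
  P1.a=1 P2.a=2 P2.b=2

missing: P1.a=0 P2.a=2 P2.b=1

outcome vector order: (P1.a,P2.a,P2.b)
SC (10): 0/0/0 0/0/1 0/0/2 0/2/1 0/2/2 1/0/0 1/0/1 1/0/2 1/2/1 1/2/2
SC∖claimed = {0/2/1}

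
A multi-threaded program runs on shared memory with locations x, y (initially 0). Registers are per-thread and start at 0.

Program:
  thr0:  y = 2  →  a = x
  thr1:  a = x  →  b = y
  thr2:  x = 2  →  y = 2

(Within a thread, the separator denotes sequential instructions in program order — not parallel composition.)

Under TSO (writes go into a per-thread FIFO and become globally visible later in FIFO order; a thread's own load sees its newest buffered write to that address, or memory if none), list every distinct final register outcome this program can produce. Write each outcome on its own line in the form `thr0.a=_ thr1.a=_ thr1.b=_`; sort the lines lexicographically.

thr0.a=0 thr1.a=0 thr1.b=0
thr0.a=0 thr1.a=0 thr1.b=2
thr0.a=0 thr1.a=2 thr1.b=0
thr0.a=0 thr1.a=2 thr1.b=2
thr0.a=2 thr1.a=0 thr1.b=0
thr0.a=2 thr1.a=0 thr1.b=2
thr0.a=2 thr1.a=2 thr1.b=0
thr0.a=2 thr1.a=2 thr1.b=2

outcome vector order: (thr0.a,thr1.a,thr1.b)
|TSO outcomes| = 8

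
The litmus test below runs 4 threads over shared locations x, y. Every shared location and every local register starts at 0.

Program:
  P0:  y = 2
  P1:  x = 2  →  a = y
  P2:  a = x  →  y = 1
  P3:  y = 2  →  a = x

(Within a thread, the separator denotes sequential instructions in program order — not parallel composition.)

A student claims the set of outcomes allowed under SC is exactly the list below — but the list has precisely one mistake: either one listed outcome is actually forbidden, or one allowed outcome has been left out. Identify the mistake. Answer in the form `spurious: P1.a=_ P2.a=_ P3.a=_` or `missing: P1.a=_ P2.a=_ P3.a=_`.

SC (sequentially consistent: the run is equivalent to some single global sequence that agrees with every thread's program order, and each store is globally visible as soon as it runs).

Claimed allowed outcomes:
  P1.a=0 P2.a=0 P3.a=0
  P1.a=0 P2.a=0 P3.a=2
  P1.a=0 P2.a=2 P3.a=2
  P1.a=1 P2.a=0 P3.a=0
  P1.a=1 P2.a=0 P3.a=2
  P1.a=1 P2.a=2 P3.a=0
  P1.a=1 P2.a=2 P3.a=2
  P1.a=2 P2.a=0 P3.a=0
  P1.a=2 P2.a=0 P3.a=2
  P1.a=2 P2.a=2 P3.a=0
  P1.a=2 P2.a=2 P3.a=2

outcome vector order: (P1.a,P2.a,P3.a)
SC (10): (0,0,2); (0,2,2); (1,0,0); (1,0,2); (1,2,0); (1,2,2); (2,0,0); (2,0,2); (2,2,0); (2,2,2)
claimed∖SC = {(0,0,0)}

spurious: P1.a=0 P2.a=0 P3.a=0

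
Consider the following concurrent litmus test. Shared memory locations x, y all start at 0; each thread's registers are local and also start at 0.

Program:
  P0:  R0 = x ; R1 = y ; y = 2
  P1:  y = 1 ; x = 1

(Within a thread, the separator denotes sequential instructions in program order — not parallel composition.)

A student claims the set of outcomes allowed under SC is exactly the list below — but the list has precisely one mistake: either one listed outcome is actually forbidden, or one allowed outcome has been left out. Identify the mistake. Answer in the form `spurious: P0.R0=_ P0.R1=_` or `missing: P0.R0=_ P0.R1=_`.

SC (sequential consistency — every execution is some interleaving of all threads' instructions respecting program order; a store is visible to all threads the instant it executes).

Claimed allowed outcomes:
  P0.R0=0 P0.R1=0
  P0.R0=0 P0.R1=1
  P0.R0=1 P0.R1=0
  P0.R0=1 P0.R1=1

spurious: P0.R0=1 P0.R1=0

outcome vector order: (P0.R0,P0.R1)
under SC → (0,0), (0,1), (1,1)
claimed∖SC = {(1,0)}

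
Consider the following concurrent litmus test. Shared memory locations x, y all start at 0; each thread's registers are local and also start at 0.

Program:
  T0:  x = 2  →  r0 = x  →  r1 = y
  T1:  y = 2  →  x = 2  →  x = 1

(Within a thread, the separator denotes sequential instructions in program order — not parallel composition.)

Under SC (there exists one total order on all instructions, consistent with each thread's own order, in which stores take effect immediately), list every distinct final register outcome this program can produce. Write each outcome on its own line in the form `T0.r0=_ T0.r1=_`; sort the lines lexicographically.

T0.r0=1 T0.r1=2
T0.r0=2 T0.r1=0
T0.r0=2 T0.r1=2

outcome vector order: (T0.r0,T0.r1)
|SC outcomes| = 3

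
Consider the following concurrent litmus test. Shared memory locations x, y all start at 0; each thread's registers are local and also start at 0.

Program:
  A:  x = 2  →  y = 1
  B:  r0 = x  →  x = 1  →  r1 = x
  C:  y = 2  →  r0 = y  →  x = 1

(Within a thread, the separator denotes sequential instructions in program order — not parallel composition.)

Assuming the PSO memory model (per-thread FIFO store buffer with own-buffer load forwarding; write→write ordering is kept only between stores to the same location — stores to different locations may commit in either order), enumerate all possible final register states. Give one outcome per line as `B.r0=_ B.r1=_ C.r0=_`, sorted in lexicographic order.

outcome vector order: (B.r0,B.r1,C.r0)
|PSO outcomes| = 10

B.r0=0 B.r1=1 C.r0=1
B.r0=0 B.r1=1 C.r0=2
B.r0=0 B.r1=2 C.r0=1
B.r0=0 B.r1=2 C.r0=2
B.r0=1 B.r1=1 C.r0=1
B.r0=1 B.r1=1 C.r0=2
B.r0=1 B.r1=2 C.r0=1
B.r0=1 B.r1=2 C.r0=2
B.r0=2 B.r1=1 C.r0=1
B.r0=2 B.r1=1 C.r0=2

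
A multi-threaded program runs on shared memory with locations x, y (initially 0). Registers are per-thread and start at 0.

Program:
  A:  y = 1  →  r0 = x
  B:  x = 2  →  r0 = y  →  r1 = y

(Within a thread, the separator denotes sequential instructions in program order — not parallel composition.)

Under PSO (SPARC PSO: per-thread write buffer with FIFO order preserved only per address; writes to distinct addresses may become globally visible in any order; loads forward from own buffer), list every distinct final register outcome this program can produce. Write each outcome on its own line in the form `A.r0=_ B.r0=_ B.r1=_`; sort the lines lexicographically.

A.r0=0 B.r0=0 B.r1=0
A.r0=0 B.r0=0 B.r1=1
A.r0=0 B.r0=1 B.r1=1
A.r0=2 B.r0=0 B.r1=0
A.r0=2 B.r0=0 B.r1=1
A.r0=2 B.r0=1 B.r1=1

outcome vector order: (A.r0,B.r0,B.r1)
|PSO outcomes| = 6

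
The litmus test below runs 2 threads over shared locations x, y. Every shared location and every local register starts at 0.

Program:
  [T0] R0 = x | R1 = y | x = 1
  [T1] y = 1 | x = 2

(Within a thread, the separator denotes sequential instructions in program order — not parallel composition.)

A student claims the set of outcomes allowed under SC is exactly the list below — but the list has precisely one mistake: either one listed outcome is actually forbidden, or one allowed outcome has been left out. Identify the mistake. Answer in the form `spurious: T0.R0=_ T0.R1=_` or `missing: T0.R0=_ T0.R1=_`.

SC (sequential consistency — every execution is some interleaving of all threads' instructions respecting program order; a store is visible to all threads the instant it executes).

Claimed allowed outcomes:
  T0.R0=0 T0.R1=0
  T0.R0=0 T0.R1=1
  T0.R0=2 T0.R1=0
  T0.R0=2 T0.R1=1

outcome vector order: (T0.R0,T0.R1)
under SC → (0,0); (0,1); (2,1)
claimed∖SC = {(2,0)}

spurious: T0.R0=2 T0.R1=0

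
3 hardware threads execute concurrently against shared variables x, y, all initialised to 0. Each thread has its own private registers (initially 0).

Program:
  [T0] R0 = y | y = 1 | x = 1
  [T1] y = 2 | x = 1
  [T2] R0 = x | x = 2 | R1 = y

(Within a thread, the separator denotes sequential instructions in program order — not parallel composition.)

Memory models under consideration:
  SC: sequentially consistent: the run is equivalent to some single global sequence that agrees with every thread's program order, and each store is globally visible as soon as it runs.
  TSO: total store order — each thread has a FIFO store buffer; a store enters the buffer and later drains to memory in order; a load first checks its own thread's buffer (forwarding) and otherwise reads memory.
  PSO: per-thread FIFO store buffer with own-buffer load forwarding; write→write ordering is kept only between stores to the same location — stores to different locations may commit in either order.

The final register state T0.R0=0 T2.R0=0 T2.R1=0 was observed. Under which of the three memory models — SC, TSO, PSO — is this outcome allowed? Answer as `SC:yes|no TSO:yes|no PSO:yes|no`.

outcome vector order: (T0.R0,T2.R0,T2.R1)
SC (10): 0/0/0; 0/0/1; 0/0/2; 0/1/1; 0/1/2; 2/0/0; 2/0/1; 2/0/2; 2/1/1; 2/1/2
TSO (10): 0/0/0; 0/0/1; 0/0/2; 0/1/1; 0/1/2; 2/0/0; 2/0/1; 2/0/2; 2/1/1; 2/1/2
PSO (12): 0/0/0; 0/0/1; 0/0/2; 0/1/0; 0/1/1; 0/1/2; 2/0/0; 2/0/1; 2/0/2; 2/1/0; 2/1/1; 2/1/2
target 0/0/0 ∈ {SC,TSO,PSO}

SC:yes TSO:yes PSO:yes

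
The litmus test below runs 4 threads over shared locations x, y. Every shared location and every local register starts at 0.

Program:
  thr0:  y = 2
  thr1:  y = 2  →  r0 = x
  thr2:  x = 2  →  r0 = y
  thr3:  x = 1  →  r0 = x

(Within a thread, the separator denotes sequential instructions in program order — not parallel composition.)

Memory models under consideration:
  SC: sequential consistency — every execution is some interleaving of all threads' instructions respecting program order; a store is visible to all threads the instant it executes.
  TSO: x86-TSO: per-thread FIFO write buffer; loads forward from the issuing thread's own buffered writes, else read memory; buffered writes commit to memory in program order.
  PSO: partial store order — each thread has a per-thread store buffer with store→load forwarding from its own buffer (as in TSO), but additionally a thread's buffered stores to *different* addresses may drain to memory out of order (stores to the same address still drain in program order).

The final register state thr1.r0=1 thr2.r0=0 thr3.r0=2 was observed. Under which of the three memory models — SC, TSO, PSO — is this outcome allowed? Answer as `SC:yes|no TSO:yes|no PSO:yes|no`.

SC:no TSO:yes PSO:yes

outcome vector order: (thr1.r0,thr2.r0,thr3.r0)
SC: 9 outcomes — {(0,2,1), (0,2,2), (1,0,1), (1,2,1), (1,2,2), (2,0,1), (2,0,2), (2,2,1), (2,2,2)}
TSO: 12 outcomes — {(0,0,1), (0,0,2), (0,2,1), (0,2,2), (1,0,1), (1,0,2), (1,2,1), (1,2,2), (2,0,1), (2,0,2), (2,2,1), (2,2,2)}
PSO: 12 outcomes — {(0,0,1), (0,0,2), (0,2,1), (0,2,2), (1,0,1), (1,0,2), (1,2,1), (1,2,2), (2,0,1), (2,0,2), (2,2,1), (2,2,2)}
target (1,0,2) ∈ {TSO,PSO}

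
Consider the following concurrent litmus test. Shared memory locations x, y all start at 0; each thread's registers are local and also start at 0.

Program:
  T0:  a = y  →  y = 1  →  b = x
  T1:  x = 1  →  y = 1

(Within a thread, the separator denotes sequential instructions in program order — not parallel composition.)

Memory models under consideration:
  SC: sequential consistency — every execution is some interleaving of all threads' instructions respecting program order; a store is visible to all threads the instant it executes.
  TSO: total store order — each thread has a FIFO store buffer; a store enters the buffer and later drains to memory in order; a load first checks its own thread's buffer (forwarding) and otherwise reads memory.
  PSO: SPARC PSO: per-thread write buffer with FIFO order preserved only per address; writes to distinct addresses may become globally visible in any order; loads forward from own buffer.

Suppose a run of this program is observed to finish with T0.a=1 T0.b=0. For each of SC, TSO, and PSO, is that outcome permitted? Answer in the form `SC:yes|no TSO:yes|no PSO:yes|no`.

SC:no TSO:no PSO:yes

outcome vector order: (T0.a,T0.b)
under SC → (0,0) (0,1) (1,1)
under TSO → (0,0) (0,1) (1,1)
under PSO → (0,0) (0,1) (1,0) (1,1)
target (1,0) ∈ {PSO}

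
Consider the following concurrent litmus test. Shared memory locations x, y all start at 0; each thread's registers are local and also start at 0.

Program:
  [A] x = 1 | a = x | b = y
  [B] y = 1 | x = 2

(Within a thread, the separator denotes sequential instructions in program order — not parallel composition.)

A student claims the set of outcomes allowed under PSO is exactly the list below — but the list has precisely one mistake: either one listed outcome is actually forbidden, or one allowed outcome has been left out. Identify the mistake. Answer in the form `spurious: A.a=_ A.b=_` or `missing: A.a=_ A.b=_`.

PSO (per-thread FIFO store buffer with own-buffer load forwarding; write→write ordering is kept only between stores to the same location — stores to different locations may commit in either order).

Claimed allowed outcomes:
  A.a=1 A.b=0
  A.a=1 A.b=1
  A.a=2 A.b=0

missing: A.a=2 A.b=1

outcome vector order: (A.a,A.b)
PSO (4): <1 0>, <1 1>, <2 0>, <2 1>
PSO∖claimed = {<2 1>}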